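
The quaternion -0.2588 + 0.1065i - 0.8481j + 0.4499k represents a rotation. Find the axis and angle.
axis = (0.1103, -0.878, 0.4658), θ = 7π/6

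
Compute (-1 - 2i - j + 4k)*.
-1 + 2i + j - 4k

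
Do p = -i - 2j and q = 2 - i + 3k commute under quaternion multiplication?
No: pq = -1 - 8i - j - 2k ≠ -1 + 4i - 7j + 2k = qp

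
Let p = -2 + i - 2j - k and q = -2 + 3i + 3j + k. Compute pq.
8 - 7i - 6j + 9k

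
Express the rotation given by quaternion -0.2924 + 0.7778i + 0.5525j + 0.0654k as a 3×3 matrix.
[[0.3809, 0.8977, -0.2214], [0.8212, -0.2185, 0.5271], [0.4248, -0.3826, -0.8205]]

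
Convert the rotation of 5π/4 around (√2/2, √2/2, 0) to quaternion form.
-0.3827 + 0.6533i + 0.6533j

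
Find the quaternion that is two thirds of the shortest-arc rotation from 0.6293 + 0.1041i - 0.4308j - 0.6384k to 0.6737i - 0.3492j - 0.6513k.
0.2362 + 0.523i - 0.4125j - 0.7075k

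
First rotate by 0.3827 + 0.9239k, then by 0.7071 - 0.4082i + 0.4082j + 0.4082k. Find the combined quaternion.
-0.1065 + 0.2209i + 0.5334j + 0.8095k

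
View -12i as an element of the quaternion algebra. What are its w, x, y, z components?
0 - 12i + 0j + 0k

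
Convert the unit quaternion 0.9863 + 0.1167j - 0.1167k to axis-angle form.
axis = (0, √2/2, -√2/2), θ = 19°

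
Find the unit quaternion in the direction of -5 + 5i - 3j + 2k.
-0.6299 + 0.6299i - 0.378j + 0.252k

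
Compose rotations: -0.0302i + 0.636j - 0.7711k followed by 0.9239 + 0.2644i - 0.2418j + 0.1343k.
0.2653 + 0.0731i + 0.7874j - 0.5516k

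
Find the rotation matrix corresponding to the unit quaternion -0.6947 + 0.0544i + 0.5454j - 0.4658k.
[[-0.0289, -0.5878, -0.8085], [0.7065, 0.5601, -0.4325], [0.7071, -0.5837, 0.3992]]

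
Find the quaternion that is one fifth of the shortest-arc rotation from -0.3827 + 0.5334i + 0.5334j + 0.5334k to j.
-0.3266 + 0.4552i + 0.692j + 0.4552k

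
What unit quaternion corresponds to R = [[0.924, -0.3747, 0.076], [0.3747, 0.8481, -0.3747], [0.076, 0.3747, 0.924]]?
0.9613 + 0.1949i + 0.1949k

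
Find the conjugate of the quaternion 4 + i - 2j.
4 - i + 2j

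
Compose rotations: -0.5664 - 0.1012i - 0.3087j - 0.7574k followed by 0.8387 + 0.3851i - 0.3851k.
-0.7277 - 0.4219i + 0.0717j - 0.536k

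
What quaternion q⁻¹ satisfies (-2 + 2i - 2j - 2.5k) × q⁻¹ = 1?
-0.1096 - 0.1096i + 0.1096j + 0.137k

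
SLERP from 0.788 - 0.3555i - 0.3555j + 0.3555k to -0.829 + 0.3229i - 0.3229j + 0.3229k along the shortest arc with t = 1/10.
0.8321 - 0.3693i - 0.2926j + 0.2926k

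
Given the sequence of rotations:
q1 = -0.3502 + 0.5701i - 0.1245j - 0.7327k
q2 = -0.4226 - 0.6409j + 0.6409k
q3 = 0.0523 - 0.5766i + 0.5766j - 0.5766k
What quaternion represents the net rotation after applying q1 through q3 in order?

q2 · q1 = 0.5378 + 0.3085i + 0.6424j + 0.4506k
q3 · q2 · q1 = 0.0954 + 0.3363i + 0.4256j - 0.8348k
0.0954 + 0.3363i + 0.4256j - 0.8348k


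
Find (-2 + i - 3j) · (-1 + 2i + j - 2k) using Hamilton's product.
3 + i + 3j + 11k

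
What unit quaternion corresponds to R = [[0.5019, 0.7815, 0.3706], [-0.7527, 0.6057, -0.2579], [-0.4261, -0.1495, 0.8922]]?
0.866 + 0.0313i + 0.23j - 0.4429k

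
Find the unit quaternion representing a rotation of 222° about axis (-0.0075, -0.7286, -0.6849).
-0.3584 - 0.007i - 0.6802j - 0.6394k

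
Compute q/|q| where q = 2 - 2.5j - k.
0.5963 - 0.7454j - 0.2981k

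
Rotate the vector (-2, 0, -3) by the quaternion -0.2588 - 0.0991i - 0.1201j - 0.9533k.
(0.939, -1.568, -3.108)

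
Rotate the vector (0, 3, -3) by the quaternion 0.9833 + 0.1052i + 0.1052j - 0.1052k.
(0.133, 3.554, -2.313)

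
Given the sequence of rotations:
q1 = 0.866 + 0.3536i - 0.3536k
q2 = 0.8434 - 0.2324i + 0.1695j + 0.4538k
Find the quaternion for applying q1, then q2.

q2 · q1 = 0.973 + 0.037i + 0.2251j + 0.0348k
0.973 + 0.037i + 0.2251j + 0.0348k


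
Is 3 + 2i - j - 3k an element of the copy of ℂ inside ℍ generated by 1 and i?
No. The quaternion 3 + 2i - j - 3k has j-coefficient y = -1 and k-coefficient z = -3, not both zero, so it does not lie in the complex subalgebra spanned by 1 and i.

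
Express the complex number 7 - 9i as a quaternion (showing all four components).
7 - 9i + 0j + 0k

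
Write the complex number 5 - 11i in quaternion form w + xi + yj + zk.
5 - 11i + 0j + 0k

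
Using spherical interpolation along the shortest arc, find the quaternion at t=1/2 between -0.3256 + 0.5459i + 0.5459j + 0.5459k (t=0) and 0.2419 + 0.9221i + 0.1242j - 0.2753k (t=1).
-0.0511 + 0.896i + 0.409j + 0.1652k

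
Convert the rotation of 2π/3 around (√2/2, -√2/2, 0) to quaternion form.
0.5 + 0.6124i - 0.6124j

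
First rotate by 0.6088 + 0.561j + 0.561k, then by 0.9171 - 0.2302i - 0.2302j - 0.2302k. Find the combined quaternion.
0.8166 - 0.1401i + 0.5035j + 0.2452k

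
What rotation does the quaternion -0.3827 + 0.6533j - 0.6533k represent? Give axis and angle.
axis = (0, √2/2, -√2/2), θ = 5π/4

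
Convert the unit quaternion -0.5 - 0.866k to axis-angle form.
axis = (0, 0, -1), θ = 4π/3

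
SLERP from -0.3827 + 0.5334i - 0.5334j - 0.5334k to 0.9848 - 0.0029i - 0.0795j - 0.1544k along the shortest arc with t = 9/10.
-0.9943 + 0.075i + 0.0038j + 0.0755k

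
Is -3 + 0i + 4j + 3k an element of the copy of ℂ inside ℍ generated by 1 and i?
No. The quaternion -3 + 4j + 3k has j-coefficient y = 4 and k-coefficient z = 3, not both zero, so it does not lie in the complex subalgebra spanned by 1 and i.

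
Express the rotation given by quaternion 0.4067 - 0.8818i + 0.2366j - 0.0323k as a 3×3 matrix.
[[0.886, -0.391, 0.2494], [-0.4435, -0.5572, 0.702], [-0.1355, -0.7325, -0.6671]]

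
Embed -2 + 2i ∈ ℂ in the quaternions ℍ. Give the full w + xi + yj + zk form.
-2 + 2i + 0j + 0k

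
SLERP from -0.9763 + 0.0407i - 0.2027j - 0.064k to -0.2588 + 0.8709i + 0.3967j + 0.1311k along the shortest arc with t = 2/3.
-0.6484 + 0.7218i + 0.2292j + 0.0771k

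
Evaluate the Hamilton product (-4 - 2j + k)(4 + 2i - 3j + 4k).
-26 - 13i + 6j - 8k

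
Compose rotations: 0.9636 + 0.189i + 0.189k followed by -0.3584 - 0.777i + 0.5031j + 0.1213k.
-0.2214 - 0.7214i + 0.6546j - 0.0459k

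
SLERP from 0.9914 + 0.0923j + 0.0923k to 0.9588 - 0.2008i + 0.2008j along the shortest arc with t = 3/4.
0.9727 - 0.1513i + 0.1746j + 0.0233k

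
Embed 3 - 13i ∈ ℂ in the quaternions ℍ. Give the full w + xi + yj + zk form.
3 - 13i + 0j + 0k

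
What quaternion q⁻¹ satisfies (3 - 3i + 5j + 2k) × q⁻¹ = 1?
0.0638 + 0.0638i - 0.1064j - 0.0426k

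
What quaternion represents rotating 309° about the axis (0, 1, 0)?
-0.9026 + 0.4305j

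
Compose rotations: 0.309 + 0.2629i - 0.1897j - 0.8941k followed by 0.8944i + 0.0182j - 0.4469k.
-0.6313 + 0.1753i + 0.6878j - 0.3125k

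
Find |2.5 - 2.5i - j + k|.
3.808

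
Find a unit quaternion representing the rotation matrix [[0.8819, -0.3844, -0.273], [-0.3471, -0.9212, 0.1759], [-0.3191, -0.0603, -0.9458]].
-0.061 + 0.9681i - 0.1889j - 0.1529k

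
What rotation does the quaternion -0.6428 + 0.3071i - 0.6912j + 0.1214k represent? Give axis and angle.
axis = (0.4009, -0.9023, 0.1585), θ = 260°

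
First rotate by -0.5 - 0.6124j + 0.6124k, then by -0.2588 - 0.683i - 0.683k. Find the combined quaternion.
0.5477 - 0.0768i + 0.5768j + 0.6013k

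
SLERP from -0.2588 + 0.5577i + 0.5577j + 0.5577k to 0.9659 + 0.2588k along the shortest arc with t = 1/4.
-0.5796 + 0.4995i + 0.4995j + 0.4063k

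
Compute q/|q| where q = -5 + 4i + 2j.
-0.7454 + 0.5963i + 0.2981j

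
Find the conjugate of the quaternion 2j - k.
-2j + k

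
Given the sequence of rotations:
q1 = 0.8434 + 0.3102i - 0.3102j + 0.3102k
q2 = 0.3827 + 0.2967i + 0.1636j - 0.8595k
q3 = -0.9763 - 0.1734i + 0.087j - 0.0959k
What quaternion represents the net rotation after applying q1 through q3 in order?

q2 · q1 = 0.5481 + 0.1531i - 0.3394j - 0.749k
q3 · q2 · q1 = -0.5509 - 0.3422i + 0.2345j + 0.7242k
-0.5509 - 0.3422i + 0.2345j + 0.7242k


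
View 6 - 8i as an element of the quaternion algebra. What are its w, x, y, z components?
6 - 8i + 0j + 0k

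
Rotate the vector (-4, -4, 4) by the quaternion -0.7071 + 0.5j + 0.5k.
(-5.657, 2.828, -2.828)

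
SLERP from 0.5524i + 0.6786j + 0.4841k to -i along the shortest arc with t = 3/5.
0.9233i + 0.3127j + 0.2231k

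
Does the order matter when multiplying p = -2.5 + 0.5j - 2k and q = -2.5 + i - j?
Yes: pq = 6.75 - 4.5i - 0.75j + 4.5k ≠ 6.75 - 0.5i + 3.25j + 5.5k = qp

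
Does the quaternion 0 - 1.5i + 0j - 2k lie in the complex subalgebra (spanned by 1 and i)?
No. The quaternion -1.5i - 2k has j-coefficient y = 0 and k-coefficient z = -2, not both zero, so it does not lie in the complex subalgebra spanned by 1 and i.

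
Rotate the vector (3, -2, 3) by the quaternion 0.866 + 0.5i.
(3, -3.598, -0.232)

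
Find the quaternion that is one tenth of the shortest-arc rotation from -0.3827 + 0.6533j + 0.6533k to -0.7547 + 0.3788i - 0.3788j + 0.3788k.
-0.4653 + 0.0504i + 0.5724j + 0.6733k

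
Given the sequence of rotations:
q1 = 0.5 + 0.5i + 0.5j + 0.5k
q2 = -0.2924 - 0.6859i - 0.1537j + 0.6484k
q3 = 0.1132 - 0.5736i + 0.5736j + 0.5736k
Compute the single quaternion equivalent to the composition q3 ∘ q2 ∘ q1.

q2 · q1 = -0.0506 - 0.8902i + 0.4441j - 0.0881k
q3 · q2 · q1 = -0.7205 - 0.377i - 0.5399j + 0.2169k
-0.7205 - 0.377i - 0.5399j + 0.2169k


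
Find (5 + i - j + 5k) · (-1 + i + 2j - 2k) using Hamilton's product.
6 - 4i + 18j - 12k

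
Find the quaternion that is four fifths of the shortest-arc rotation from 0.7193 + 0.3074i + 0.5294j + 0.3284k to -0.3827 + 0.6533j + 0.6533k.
-0.1511 + 0.0813i + 0.7227j + 0.6695k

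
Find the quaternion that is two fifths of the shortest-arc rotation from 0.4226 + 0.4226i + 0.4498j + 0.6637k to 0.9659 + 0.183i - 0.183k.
0.777 + 0.3894i + 0.318j + 0.3787k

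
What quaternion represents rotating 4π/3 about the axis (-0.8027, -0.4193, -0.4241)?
-0.5 - 0.6952i - 0.3631j - 0.3673k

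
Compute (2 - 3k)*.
2 + 3k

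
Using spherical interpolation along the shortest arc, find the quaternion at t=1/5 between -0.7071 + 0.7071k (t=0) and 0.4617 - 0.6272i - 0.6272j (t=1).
-0.7454 + 0.1627i + 0.1627j + 0.6257k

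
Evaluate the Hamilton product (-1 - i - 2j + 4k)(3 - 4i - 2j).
-11 + 9i - 20j + 6k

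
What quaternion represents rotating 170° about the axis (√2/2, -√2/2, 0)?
0.0872 + 0.7044i - 0.7044j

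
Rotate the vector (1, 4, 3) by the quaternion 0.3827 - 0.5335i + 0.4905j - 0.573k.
(2.483, -2.327, -3.797)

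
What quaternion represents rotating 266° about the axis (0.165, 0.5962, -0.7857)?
-0.682 + 0.1207i + 0.436j - 0.5746k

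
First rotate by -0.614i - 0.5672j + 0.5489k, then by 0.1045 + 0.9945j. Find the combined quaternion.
0.5641 + 0.4817i - 0.0593j + 0.668k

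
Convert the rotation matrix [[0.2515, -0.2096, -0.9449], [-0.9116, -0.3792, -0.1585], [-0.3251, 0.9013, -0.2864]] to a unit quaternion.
0.3827 + 0.6923i - 0.4049j - 0.4586k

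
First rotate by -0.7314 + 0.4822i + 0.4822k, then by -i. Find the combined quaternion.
0.4822 + 0.7314i + 0.4822j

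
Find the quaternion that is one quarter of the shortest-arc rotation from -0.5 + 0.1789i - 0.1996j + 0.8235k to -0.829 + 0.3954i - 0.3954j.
-0.6446 + 0.2594i - 0.2761j + 0.664k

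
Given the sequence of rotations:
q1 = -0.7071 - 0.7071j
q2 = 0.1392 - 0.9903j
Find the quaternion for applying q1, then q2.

q2 · q1 = -0.7987 + 0.6018j
-0.7987 + 0.6018j


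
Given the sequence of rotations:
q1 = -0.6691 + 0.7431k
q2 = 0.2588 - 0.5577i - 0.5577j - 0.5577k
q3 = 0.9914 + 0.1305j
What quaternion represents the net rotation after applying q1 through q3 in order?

q2 · q1 = 0.2413 - 0.0413i + 0.7876j + 0.5655k
q3 · q2 · q1 = 0.1364 + 0.0329i + 0.8123j + 0.566k
0.1364 + 0.0329i + 0.8123j + 0.566k


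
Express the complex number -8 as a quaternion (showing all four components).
-8 + 0i + 0j + 0k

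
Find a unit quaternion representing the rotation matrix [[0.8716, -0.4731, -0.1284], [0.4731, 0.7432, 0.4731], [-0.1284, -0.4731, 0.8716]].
0.9336 - 0.2534i + 0.2534k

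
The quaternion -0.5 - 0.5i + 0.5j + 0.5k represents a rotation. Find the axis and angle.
axis = (-√3/3, √3/3, √3/3), θ = 4π/3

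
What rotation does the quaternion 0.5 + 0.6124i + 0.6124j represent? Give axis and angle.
axis = (√2/2, √2/2, 0), θ = 2π/3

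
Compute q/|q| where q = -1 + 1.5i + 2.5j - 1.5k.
-0.2917 + 0.4376i + 0.7293j - 0.4376k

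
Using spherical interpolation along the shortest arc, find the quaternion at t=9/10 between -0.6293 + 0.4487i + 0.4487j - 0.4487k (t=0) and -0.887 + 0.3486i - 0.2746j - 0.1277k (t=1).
-0.8898 + 0.3726i - 0.2024j - 0.1688k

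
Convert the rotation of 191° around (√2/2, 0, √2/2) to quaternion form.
-0.0958 + 0.7039i + 0.7039k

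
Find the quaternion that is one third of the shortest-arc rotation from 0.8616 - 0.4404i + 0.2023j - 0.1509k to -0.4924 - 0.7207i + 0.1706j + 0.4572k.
0.9374 - 0.0287i + 0.0875j - 0.336k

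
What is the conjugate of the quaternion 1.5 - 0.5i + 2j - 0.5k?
1.5 + 0.5i - 2j + 0.5k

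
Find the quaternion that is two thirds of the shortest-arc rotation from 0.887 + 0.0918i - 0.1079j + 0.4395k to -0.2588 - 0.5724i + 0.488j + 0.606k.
0.6454 + 0.5274i - 0.4639j - 0.3001k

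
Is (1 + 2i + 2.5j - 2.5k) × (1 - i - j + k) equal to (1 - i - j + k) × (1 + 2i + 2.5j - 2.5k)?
No: pq = 8 + i + 2j - k ≠ 8 + i + j - 2k = qp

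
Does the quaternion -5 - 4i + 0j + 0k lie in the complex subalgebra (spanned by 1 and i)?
Yes. The quaternion -5 - 4i has j- and k-coefficients y = z = 0, so it lies in the complex subalgebra spanned by 1 and i.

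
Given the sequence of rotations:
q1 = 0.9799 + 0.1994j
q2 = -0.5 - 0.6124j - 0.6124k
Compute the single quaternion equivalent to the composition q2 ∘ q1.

q2 · q1 = -0.3678 + 0.1221i - 0.6998j - 0.6001k
-0.3678 + 0.1221i - 0.6998j - 0.6001k


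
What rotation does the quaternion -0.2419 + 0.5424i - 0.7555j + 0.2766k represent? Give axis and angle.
axis = (0.559, -0.7786, 0.2851), θ = 208°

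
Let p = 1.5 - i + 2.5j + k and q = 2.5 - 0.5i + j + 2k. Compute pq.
-1.25 + 0.75i + 9.25j + 5.75k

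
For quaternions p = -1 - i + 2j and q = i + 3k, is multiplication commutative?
No: pq = 1 + 5i + 3j - 5k ≠ 1 - 7i - 3j - k = qp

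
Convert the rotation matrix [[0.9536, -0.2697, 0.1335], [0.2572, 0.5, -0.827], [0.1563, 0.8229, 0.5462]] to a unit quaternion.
0.866 + 0.4763i - 0.0066j + 0.1521k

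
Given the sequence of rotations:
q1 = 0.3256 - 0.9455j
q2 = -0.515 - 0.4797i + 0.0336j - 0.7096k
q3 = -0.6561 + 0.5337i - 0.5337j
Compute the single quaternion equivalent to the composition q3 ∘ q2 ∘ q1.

q2 · q1 = -0.1359 - 0.8271i + 0.4979j + 0.2225k
q3 · q2 · q1 = 0.7963 + 0.3514i - 0.3729j - 0.3217k
0.7963 + 0.3514i - 0.3729j - 0.3217k


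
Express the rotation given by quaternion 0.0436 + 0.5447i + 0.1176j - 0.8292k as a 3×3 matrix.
[[-0.4028, 0.2004, -0.8931], [0.0558, -0.9685, -0.2425], [-0.9136, -0.1475, 0.3789]]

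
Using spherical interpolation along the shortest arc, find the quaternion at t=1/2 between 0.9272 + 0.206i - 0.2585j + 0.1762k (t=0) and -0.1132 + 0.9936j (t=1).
0.6304 + 0.1248i - 0.7587j + 0.1068k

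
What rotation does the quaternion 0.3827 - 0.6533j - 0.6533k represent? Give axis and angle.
axis = (0, -√2/2, -√2/2), θ = 3π/4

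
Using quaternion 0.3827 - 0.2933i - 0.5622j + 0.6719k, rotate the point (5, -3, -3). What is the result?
(0.352, 6.038, 2.533)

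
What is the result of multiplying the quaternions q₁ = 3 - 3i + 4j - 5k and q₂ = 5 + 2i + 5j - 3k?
-14 + 4i + 16j - 57k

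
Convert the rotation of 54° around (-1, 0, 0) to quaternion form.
0.891 - 0.454i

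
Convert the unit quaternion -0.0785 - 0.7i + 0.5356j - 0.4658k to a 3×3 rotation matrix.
[[-0.0077, -0.823, 0.568], [-0.6767, -0.4139, -0.6089], [0.7362, -0.3891, -0.5537]]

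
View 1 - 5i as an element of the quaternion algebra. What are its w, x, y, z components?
1 - 5i + 0j + 0k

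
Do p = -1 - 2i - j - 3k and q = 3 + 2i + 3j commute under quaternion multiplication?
No: pq = 4 + i - 12j - 13k ≠ 4 - 17i - 5k = qp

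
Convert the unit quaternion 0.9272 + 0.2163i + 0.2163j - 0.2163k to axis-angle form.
axis = (√3/3, √3/3, -√3/3), θ = 44°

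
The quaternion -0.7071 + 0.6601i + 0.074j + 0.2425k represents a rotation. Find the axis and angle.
axis = (0.9335, 0.1047, 0.3429), θ = 3π/2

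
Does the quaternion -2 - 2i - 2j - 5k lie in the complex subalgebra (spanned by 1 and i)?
No. The quaternion -2 - 2i - 2j - 5k has j-coefficient y = -2 and k-coefficient z = -5, not both zero, so it does not lie in the complex subalgebra spanned by 1 and i.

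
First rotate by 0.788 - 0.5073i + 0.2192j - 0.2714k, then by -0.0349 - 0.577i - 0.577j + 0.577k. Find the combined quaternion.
-0.0371 - 0.4069i - 0.9116j + 0.045k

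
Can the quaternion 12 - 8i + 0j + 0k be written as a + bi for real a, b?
Yes. The quaternion 12 - 8i has j- and k-coefficients y = z = 0, so it lies in the complex subalgebra spanned by 1 and i.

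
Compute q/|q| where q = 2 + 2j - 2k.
0.5774 + 0.5774j - 0.5774k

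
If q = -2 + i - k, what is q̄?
-2 - i + k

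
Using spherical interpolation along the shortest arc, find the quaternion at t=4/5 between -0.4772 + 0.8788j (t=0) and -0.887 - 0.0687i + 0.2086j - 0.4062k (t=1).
-0.8581 - 0.058i + 0.378j - 0.3427k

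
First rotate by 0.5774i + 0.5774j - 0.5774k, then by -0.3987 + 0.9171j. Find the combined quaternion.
-0.5295 - 0.7597i - 0.2302j - 0.2993k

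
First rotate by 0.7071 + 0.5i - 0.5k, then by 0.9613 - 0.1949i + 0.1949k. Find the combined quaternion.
0.8746 + 0.3428i - 0.3428k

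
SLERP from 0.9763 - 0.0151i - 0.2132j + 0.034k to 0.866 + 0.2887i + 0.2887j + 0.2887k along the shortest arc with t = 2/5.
0.983 + 0.1134i - 0.0113j + 0.1443k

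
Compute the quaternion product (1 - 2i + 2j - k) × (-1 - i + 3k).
7i + 5j + 6k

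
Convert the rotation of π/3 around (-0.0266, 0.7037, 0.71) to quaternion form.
0.866 - 0.0133i + 0.3518j + 0.355k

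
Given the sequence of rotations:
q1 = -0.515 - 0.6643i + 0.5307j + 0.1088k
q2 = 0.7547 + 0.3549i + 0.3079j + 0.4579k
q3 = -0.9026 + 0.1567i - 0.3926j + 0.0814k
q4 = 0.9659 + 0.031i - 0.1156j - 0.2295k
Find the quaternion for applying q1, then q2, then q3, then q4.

q2 · q1 = -0.3661 - 0.8936i - 0.1008j + 0.2392k
q3 · q2 · q1 = 0.4114 + 0.6635i + 0.1245j - 0.6123k
q4 · q3 · q2 · q1 = 0.2507 + 0.753i - 0.0606j - 0.6053k
0.2507 + 0.753i - 0.0606j - 0.6053k


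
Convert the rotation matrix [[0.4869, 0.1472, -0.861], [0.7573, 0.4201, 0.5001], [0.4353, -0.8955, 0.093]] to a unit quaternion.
0.7071 - 0.4934i - 0.4583j + 0.2157k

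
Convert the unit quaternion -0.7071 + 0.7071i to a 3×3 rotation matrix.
[[1, 0, 0], [0, 0, 1], [0, -1, 0]]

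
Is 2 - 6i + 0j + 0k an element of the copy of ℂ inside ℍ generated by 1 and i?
Yes. The quaternion 2 - 6i has j- and k-coefficients y = z = 0, so it lies in the complex subalgebra spanned by 1 and i.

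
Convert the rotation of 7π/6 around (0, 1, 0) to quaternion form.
-0.2588 + 0.9659j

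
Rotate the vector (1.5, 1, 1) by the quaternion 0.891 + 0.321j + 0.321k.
(0.882, 1.858, 0.142)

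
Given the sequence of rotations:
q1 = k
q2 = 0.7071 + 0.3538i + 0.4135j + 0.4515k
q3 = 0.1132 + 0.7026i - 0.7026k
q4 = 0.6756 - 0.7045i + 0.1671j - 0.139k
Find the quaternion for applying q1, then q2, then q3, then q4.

q2 · q1 = -0.4515 + 0.4135i - 0.3538j + 0.7071k
q3 · q2 · q1 = 0.1552 - 0.519i - 0.8274j + 0.1487k
q4 · q3 · q2 · q1 = -0.1019 - 0.5501i - 0.3562j + 0.7485k
-0.1019 - 0.5501i - 0.3562j + 0.7485k


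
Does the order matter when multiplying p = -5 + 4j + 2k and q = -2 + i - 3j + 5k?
Yes: pq = 12 + 21i + 9j - 33k ≠ 12 - 31i + 5j - 25k = qp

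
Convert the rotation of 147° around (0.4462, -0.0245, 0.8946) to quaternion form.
0.284 + 0.4278i - 0.0235j + 0.8578k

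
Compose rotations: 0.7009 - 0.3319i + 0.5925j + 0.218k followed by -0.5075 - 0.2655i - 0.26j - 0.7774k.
-0.1203 + 0.3863i - 0.167j - 0.8991k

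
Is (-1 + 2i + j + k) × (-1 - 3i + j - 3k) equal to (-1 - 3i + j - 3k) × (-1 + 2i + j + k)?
No: pq = 9 - 3i + j + 7k ≠ 9 + 5i - 5j - 3k = qp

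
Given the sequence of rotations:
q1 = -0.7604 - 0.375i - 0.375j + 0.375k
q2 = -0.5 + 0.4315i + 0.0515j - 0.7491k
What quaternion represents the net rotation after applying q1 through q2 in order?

q2 · q1 = 0.8422 - 0.4022i + 0.2674j + 0.2396k
0.8422 - 0.4022i + 0.2674j + 0.2396k


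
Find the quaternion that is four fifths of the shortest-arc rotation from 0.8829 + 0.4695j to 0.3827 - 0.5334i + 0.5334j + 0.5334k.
0.5282 - 0.4513i + 0.56j + 0.4513k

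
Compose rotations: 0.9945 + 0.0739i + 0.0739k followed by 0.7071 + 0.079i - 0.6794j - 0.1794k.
0.7106 + 0.0806i - 0.6948j - 0.076k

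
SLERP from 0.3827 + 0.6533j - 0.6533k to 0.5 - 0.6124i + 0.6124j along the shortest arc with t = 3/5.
0.5047 - 0.4052i + 0.7021j - 0.2969k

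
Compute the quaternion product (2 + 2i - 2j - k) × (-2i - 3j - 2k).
-4 - 3i - 14k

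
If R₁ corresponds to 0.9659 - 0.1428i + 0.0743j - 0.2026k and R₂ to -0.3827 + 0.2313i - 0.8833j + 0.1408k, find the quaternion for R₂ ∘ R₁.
-0.2425 + 0.4466i - 0.8549j + 0.1046k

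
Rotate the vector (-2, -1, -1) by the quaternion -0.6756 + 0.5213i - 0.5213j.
(-1.074, -0.074, 2.2)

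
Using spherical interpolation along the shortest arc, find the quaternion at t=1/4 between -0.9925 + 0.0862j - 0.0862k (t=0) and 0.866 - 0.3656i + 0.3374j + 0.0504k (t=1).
-0.9919 + 0.0964i - 0.0227j - 0.0796k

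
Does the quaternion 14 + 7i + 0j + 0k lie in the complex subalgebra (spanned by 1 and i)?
Yes. The quaternion 14 + 7i has j- and k-coefficients y = z = 0, so it lies in the complex subalgebra spanned by 1 and i.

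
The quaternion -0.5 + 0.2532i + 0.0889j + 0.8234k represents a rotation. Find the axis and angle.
axis = (0.2924, 0.1027, 0.9508), θ = 4π/3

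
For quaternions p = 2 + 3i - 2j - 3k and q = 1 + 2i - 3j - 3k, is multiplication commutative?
No: pq = -19 + 4i - 5j - 14k ≠ -19 + 10i - 11j - 4k = qp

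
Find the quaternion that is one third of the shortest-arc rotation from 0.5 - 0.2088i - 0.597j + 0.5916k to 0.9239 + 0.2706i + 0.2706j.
0.8054 - 0.0471i - 0.3564j + 0.4713k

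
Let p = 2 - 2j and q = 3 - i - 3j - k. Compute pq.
-12j - 4k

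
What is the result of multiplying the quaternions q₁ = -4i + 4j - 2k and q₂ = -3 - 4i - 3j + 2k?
14i + 4j + 34k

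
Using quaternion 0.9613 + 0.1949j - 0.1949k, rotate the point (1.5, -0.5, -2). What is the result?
(0.335, -0.872, -2.372)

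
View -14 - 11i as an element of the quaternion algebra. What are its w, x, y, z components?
-14 - 11i + 0j + 0k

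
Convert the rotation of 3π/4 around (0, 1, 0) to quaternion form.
0.3827 + 0.9239j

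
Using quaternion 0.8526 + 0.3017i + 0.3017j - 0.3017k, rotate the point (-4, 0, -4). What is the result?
(-3.873, 4.116, 0.242)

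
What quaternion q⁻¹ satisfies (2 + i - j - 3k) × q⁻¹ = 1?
0.1333 - 0.0667i + 0.0667j + 0.2k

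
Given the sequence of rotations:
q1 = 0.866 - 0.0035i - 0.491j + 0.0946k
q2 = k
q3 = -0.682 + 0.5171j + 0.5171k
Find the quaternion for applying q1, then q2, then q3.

q2 · q1 = -0.0946 + 0.491i - 0.0035j + 0.866k
q3 · q2 · q1 = -0.3815 + 0.1148i + 0.2074j - 0.8934k
-0.3815 + 0.1148i + 0.2074j - 0.8934k


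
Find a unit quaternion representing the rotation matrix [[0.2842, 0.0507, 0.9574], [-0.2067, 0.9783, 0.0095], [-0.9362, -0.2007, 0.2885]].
0.7986 - 0.0658i + 0.5928j - 0.0806k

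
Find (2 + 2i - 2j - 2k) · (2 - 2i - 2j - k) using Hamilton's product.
2 - 2i - 2j - 14k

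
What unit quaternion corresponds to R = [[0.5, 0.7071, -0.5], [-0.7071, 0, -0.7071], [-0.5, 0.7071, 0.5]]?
0.7071 + 0.5i - 0.5k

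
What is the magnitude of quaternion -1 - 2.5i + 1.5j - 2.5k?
3.969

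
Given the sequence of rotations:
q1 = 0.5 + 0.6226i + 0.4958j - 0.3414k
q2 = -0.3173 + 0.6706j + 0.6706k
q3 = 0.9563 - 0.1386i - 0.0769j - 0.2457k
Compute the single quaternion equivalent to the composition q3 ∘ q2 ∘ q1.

q2 · q1 = -0.2622 - 0.759i + 0.5955j + 0.0261k
q3 · q2 · q1 = -0.3037 - 0.5452i + 0.7797j - 0.0515k
-0.3037 - 0.5452i + 0.7797j - 0.0515k


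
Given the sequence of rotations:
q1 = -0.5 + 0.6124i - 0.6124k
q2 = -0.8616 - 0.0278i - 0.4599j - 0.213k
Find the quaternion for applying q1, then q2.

q2 · q1 = 0.3174 - 0.2321i + 0.0825j + 0.9158k
0.3174 - 0.2321i + 0.0825j + 0.9158k


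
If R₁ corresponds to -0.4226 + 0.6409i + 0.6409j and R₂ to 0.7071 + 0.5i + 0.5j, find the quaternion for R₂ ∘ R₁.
-0.9397 + 0.2419i + 0.2419j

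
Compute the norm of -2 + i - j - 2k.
√10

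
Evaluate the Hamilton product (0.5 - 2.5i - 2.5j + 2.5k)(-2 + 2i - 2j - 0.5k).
0.25 + 12.25i + 7.75j + 4.75k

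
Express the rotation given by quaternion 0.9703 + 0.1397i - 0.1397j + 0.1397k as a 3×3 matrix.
[[0.9219, -0.3101, -0.2321], [0.2321, 0.9219, -0.3101], [0.3101, 0.2321, 0.9219]]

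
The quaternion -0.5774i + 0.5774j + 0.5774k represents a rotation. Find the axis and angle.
axis = (-√3/3, √3/3, √3/3), θ = π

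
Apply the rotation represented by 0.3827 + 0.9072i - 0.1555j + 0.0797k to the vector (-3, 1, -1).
(-3.186, 0.724, 0.573)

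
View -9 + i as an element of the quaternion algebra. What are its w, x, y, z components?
-9 + i + 0j + 0k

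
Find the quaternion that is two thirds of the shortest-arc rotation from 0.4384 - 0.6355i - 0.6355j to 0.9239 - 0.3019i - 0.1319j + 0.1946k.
0.8191 - 0.4495i - 0.3286j + 0.1384k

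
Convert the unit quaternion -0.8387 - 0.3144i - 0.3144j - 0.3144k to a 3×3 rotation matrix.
[[0.6046, -0.3297, 0.7251], [0.7251, 0.6046, -0.3297], [-0.3297, 0.7251, 0.6046]]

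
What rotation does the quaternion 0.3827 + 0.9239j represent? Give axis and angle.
axis = (0, 1, 0), θ = 3π/4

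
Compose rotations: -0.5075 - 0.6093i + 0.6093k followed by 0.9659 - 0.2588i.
-0.6479 - 0.4572i + 0.1577j + 0.5885k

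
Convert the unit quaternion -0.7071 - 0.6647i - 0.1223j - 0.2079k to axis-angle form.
axis = (-0.94, -0.173, -0.294), θ = 3π/2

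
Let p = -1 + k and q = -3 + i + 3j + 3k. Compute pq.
-4i - 2j - 6k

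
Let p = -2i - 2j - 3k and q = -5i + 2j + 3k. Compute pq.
3 + 21j - 14k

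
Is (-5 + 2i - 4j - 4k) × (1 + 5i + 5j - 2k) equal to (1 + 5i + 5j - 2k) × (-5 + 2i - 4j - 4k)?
No: pq = -3 + 5i - 45j + 36k ≠ -3 - 51i - 13j - 24k = qp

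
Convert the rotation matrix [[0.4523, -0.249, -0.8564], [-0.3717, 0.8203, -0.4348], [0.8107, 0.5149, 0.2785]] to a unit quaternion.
0.7986 + 0.2973i - 0.5219j - 0.0384k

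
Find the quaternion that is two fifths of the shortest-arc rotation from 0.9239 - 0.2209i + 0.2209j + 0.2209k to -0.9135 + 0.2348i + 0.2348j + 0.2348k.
0.9695 - 0.2388i + 0.039j + 0.039k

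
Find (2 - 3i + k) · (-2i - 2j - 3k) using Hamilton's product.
-3 - 2i - 15j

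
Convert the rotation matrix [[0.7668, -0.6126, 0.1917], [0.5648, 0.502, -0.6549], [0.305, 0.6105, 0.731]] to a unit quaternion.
0.866 + 0.3653i - 0.0327j + 0.3399k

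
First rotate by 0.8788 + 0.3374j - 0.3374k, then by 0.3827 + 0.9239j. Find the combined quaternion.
0.0246 - 0.3117i + 0.941j - 0.1291k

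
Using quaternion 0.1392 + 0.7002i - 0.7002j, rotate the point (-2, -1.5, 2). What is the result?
(1.042, 1.542, -2.605)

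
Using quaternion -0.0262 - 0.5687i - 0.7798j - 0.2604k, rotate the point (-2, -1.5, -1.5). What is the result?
(-1.112, -2.692, 0.13)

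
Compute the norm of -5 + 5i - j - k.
√52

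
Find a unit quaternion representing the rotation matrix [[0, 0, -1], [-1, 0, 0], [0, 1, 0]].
-0.5 - 0.5i + 0.5j + 0.5k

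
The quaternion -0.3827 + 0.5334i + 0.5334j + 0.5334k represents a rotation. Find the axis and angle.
axis = (√3/3, √3/3, √3/3), θ = 5π/4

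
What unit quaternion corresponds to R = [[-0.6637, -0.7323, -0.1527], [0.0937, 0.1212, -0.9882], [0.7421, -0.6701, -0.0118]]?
-0.3338 - 0.2382i + 0.6702j - 0.6186k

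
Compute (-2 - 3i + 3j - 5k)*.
-2 + 3i - 3j + 5k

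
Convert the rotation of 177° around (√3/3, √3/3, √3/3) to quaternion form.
0.0262 + 0.5772i + 0.5772j + 0.5772k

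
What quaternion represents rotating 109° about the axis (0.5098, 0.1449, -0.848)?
0.5807 + 0.415i + 0.118j - 0.6904k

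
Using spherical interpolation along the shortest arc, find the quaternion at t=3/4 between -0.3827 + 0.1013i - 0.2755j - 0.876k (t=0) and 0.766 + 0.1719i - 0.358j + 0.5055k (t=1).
-0.7203 - 0.1083i + 0.2072j - 0.653k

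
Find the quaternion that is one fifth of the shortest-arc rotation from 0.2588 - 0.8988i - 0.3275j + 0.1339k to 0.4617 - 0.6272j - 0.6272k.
0.3577 - 0.8088i - 0.4643j - 0.0491k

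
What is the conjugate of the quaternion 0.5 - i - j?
0.5 + i + j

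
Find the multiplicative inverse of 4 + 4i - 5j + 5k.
0.0488 - 0.0488i + 0.061j - 0.061k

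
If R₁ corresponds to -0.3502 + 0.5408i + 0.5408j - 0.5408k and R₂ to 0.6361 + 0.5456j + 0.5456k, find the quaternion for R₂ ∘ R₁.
-0.2228 - 0.2461i + 0.448j - 0.8301k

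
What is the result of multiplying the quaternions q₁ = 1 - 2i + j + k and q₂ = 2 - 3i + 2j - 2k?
-4 - 11i - 3j - k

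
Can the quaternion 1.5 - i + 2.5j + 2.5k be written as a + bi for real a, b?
No. The quaternion 1.5 - i + 2.5j + 2.5k has j-coefficient y = 2.5 and k-coefficient z = 2.5, not both zero, so it does not lie in the complex subalgebra spanned by 1 and i.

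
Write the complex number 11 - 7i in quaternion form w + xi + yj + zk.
11 - 7i + 0j + 0k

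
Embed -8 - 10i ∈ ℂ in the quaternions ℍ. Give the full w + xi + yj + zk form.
-8 - 10i + 0j + 0k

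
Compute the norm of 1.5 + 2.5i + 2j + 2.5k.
4.33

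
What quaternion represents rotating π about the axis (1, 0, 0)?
i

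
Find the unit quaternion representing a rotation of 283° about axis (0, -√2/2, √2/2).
-0.7826 - 0.4402j + 0.4402k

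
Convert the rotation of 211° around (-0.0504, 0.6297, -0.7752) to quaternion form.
-0.2672 - 0.0486i + 0.6068j - 0.747k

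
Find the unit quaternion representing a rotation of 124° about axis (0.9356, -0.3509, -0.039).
0.4695 + 0.8261i - 0.3098j - 0.0344k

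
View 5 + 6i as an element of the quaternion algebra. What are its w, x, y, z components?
5 + 6i + 0j + 0k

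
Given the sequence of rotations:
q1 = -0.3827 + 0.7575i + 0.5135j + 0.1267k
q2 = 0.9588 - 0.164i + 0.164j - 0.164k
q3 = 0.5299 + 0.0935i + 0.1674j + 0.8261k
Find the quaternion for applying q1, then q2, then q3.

q2 · q1 = -0.3061 + 0.894i + 0.3261j - 0.0242k
q3 · q2 · q1 = -0.2804 + 0.1717i + 0.8624j - 0.3849k
-0.2804 + 0.1717i + 0.8624j - 0.3849k


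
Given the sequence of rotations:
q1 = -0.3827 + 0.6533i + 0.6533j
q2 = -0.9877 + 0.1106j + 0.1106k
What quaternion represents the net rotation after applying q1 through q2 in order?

q2 · q1 = 0.3057 - 0.7175i - 0.6153j - 0.1146k
0.3057 - 0.7175i - 0.6153j - 0.1146k


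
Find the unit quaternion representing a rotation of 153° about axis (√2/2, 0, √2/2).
0.2334 + 0.6876i + 0.6876k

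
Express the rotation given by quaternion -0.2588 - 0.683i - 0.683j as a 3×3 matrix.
[[0.067, 0.933, 0.3535], [0.933, 0.067, -0.3535], [-0.3535, 0.3535, -0.866]]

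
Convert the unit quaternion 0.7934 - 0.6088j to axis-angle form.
axis = (0, -1, 0), θ = 75°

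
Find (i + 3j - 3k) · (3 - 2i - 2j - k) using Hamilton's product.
5 - 6i + 16j - 5k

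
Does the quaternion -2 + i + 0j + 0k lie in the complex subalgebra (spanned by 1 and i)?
Yes. The quaternion -2 + i has j- and k-coefficients y = z = 0, so it lies in the complex subalgebra spanned by 1 and i.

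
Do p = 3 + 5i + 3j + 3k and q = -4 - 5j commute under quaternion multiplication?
No: pq = 3 - 5i - 27j - 37k ≠ 3 - 35i - 27j + 13k = qp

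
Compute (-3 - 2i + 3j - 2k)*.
-3 + 2i - 3j + 2k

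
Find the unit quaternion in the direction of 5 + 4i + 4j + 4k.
0.5852 + 0.4682i + 0.4682j + 0.4682k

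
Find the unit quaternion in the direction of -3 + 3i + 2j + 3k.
-0.5388 + 0.5388i + 0.3592j + 0.5388k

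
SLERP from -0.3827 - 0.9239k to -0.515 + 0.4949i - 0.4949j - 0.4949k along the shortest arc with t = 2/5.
-0.4781 + 0.2201i - 0.2201j - 0.8213k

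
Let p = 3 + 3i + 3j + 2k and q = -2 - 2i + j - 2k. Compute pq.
1 - 20i - j - k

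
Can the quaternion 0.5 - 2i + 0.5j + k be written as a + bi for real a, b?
No. The quaternion 0.5 - 2i + 0.5j + k has j-coefficient y = 0.5 and k-coefficient z = 1, not both zero, so it does not lie in the complex subalgebra spanned by 1 and i.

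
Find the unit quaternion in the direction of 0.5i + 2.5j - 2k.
0.1543i + 0.7715j - 0.6172k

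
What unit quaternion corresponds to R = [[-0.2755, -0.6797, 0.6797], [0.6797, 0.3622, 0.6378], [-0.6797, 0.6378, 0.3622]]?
0.6019 + 0.5647j + 0.5647k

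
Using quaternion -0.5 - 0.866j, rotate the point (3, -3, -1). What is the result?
(-2.366, -3, -2.098)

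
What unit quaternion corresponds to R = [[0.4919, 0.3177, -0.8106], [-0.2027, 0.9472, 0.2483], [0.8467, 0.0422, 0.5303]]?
0.8616 - 0.0598i - 0.4809j - 0.151k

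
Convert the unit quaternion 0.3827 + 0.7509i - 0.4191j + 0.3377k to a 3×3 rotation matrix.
[[0.4206, -0.8879, 0.1864], [-0.3709, -0.3558, -0.8578], [0.8279, 0.2917, -0.479]]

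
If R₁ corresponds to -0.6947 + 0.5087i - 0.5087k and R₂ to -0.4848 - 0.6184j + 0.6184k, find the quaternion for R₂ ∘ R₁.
0.6514 + 0.068i + 0.7442j + 0.1316k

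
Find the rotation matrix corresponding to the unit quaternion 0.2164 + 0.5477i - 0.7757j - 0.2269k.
[[-0.3064, -0.7515, -0.5843], [-0.9479, 0.2971, 0.115], [0.0872, 0.5891, -0.8034]]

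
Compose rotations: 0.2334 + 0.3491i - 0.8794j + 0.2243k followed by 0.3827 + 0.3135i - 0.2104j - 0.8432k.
-0.016 - 0.5819i - 0.7503j - 0.3132k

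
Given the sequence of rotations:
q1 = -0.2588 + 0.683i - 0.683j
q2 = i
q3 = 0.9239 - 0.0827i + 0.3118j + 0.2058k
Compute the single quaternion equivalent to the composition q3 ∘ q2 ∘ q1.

q2 · q1 = -0.683 - 0.2588i - 0.683k
q3 · q2 · q1 = -0.5119 - 0.3956i - 0.3227j - 0.6909k
-0.5119 - 0.3956i - 0.3227j - 0.6909k


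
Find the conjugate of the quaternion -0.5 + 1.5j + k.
-0.5 - 1.5j - k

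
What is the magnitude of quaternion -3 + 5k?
√34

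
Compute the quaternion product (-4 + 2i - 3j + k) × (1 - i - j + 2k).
-7 + i - 4j - 12k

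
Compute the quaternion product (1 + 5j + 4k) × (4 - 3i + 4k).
-12 + 17i + 8j + 35k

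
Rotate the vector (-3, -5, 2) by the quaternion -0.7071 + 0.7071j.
(-2, -5, -3)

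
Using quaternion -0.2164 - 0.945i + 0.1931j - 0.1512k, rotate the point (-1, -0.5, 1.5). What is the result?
(-0.361, 0.014, -1.836)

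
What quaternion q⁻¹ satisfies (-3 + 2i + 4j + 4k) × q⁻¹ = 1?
-0.0667 - 0.0444i - 0.0889j - 0.0889k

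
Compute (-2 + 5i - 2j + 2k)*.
-2 - 5i + 2j - 2k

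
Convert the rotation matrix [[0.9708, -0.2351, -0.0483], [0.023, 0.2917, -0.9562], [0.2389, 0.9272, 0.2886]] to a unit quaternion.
0.7986 + 0.5896i - 0.0899j + 0.0808k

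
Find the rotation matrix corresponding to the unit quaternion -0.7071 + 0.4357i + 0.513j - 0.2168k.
[[0.3797, 0.1404, -0.9144], [0.7536, 0.5263, 0.3937], [0.5366, -0.8386, 0.094]]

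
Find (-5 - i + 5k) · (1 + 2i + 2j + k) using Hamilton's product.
-8 - 21i + j - 2k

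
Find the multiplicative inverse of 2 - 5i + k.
0.0667 + 0.1667i - 0.0333k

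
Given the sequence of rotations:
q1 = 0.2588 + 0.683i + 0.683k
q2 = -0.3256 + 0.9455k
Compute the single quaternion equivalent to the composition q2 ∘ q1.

q2 · q1 = -0.73 - 0.2224i + 0.6458j + 0.0223k
-0.73 - 0.2224i + 0.6458j + 0.0223k


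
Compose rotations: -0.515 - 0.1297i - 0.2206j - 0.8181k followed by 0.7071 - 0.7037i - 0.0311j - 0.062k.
-0.513 + 0.2825i - 0.7076j - 0.3953k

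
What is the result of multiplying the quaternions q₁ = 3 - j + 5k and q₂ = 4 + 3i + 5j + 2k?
7 - 18i + 26j + 29k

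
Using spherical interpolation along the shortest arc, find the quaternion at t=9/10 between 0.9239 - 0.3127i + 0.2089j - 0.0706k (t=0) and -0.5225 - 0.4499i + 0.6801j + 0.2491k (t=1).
0.6296 + 0.3891i - 0.6246j - 0.2491k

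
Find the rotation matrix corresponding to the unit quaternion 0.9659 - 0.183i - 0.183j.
[[0.933, 0.067, -0.3535], [0.067, 0.933, 0.3535], [0.3535, -0.3535, 0.866]]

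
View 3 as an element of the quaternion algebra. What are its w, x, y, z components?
3 + 0i + 0j + 0k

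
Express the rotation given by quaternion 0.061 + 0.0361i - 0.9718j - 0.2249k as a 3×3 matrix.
[[-0.99, -0.0427, -0.1348], [-0.0976, 0.8962, 0.4327], [0.1023, 0.4415, -0.8914]]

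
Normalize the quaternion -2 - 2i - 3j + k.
-0.4714 - 0.4714i - 0.7071j + 0.2357k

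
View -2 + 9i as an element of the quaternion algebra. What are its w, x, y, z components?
-2 + 9i + 0j + 0k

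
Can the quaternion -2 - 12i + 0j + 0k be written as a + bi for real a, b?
Yes. The quaternion -2 - 12i has j- and k-coefficients y = z = 0, so it lies in the complex subalgebra spanned by 1 and i.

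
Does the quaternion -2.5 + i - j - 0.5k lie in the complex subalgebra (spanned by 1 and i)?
No. The quaternion -2.5 + i - j - 0.5k has j-coefficient y = -1 and k-coefficient z = -0.5, not both zero, so it does not lie in the complex subalgebra spanned by 1 and i.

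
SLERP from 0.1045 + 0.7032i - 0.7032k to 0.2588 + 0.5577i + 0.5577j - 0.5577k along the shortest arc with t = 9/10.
0.247 + 0.5834i + 0.5083j - 0.5834k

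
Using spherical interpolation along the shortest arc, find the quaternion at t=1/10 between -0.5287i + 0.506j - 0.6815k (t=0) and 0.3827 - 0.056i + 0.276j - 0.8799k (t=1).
0.0415 - 0.4894i + 0.4925j - 0.7184k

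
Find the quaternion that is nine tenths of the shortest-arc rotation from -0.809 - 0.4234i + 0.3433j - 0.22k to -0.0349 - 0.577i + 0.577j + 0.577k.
-0.1379 - 0.6019i + 0.5915j + 0.5185k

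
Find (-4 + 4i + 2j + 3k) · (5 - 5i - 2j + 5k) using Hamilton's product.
-11 + 56i - 17j - 3k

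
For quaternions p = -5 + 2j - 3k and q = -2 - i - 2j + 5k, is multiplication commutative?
No: pq = 29 + 9i + 9j - 17k ≠ 29 + i + 3j - 21k = qp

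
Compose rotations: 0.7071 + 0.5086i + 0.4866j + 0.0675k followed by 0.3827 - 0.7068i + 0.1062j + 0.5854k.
0.5389 - 0.5828i + 0.6068j + 0.0418k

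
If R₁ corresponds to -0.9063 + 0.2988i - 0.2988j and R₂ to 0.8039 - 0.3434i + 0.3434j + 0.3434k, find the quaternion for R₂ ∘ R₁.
-0.5234 + 0.654i - 0.4488j - 0.3112k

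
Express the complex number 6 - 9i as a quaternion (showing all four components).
6 - 9i + 0j + 0k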